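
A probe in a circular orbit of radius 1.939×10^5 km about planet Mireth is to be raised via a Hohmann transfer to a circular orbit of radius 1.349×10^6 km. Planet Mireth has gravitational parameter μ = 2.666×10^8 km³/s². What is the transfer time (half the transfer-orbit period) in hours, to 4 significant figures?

Transfer-ellipse semi-major axis a_t = (r₁ + r₂)/2 = (1.939×10^5 + 1.349×10^6)/2 = 7.7145×10^5 km.
By Kepler's third law the transfer-orbit period is T = 2π√(a_t³/μ), so t = T/2 = 1.3037×10^5 s.
Converting: 1.3037×10^5 s ÷ 3600 s/hour = 36.21 hours.

t = 36.21 hours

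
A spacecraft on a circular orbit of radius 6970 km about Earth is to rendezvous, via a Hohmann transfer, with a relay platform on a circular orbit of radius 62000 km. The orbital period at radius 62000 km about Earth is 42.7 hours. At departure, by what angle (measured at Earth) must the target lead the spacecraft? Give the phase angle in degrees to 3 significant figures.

φ = 105°

From Kepler's third law T² = 4π²r³/μ at r = 62000 km, T = 42.7 hours = 42.7 × 3600 s = 1.5372×10^5 s: μ = 4π²r³/T² = 3.98175×10^5 km³/s².
Transfer-ellipse semi-major axis a_t = (r₁ + r₂)/2 = (6970 + 62000)/2 = 34485 km.
The half-period of the transfer ellipse is t = π√(a_t³/μ) = 31883 s.
The target's mean motion on its circular orbit is ω₂ = √(μ/r₂³) = 4.0874×10^-5 rad/s.
Angle swept by the target during transfer: ω₂·t = 1.3032 rad = 74.67°.
The spacecraft traverses 180° on the transfer ellipse, so the target must lead by 180° − 74.67° = 105°.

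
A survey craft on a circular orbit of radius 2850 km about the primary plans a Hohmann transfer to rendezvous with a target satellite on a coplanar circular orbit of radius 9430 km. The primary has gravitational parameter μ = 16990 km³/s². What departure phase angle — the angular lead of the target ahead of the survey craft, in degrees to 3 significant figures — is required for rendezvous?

φ = 85.4°

Transfer-ellipse semi-major axis a_t = (r₁ + r₂)/2 = (2850 + 9430)/2 = 6140 km.
Transfer time t = π√(a_t³/μ) = 11596 s.
Target angular speed ω₂ = √(μ/r₂³) = 1.4234×10^-4 rad/s.
Angle swept by the target during transfer: ω₂·t = 1.6506 rad = 94.57°.
Arrival is 180° from departure on the ellipse, so φ = 180° − 94.57° = 85.4°.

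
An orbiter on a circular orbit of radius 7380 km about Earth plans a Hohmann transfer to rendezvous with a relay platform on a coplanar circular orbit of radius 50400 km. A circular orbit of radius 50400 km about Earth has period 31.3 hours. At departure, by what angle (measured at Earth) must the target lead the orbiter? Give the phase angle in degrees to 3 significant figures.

From Kepler's third law T² = 4π²r³/μ at r = 50400 km, T = 31.3 hours = 31.3 × 3600 s = 1.1268×10^5 s: μ = 4π²r³/T² = 3.98068×10^5 km³/s².
Transfer-ellipse semi-major axis a_t = (r₁ + r₂)/2 = (7380 + 50400)/2 = 28890 km.
Transfer time t = π√(a_t³/μ) = 24451 s.
The target's mean motion on its circular orbit is ω₂ = √(μ/r₂³) = 5.5761×10^-5 rad/s.
Angle swept by the target during transfer: ω₂·t = 1.3634 rad = 78.12°.
Arrival is 180° from departure on the ellipse, so φ = 180° − 78.12° = 102°.

φ = 102°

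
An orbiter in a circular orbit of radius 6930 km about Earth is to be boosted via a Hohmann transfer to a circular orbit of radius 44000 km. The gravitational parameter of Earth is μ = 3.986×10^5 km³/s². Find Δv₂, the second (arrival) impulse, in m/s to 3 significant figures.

Transfer-ellipse semi-major axis a_t = (r₁ + r₂)/2 = (6930 + 44000)/2 = 25465 km.
On the circular orbit at r = 44000 km, v_c = √(μ/r) = 3.010 km/s.
Transfer-orbit speed at the same r (vis-viva, a = a_t): v_t = √[μ(2/r − 1/a_t)] = 1.570 km/s.
Δv₂ = |v_t − v_c| = |1.570 − 3.010| = 1.440 km/s.

Δv₂ = 1440 m/s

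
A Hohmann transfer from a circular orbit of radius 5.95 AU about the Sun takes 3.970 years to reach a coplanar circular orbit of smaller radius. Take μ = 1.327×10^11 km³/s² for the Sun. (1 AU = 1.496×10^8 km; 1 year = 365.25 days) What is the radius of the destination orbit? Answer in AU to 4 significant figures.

In km: r₁ = 5.95 × 1.496×10^8 = 8.9012×10^8 km.
Transfer time t = 3.970 years × 365.25 × 86400 s = 1.25283672×10^8 s, and t = π√(a_t³/μ).
So a_t = (μ t²/π²)^(1/3) = (1.327×10^11 × (1.25283672×10^8)² / π²)^(1/3) = 5.9537×10^8 km.
Since a_t = (r₁ + r₂)/2, r₂ = 2a_t − r₁ = 2×5.9537×10^8 − 8.9012×10^8 = 3.0062×10^8 km.
In AU: r₂ = 3.0062×10^8 / 1.496×10^8 = 2.009 AU.

r₂ = 2.009 AU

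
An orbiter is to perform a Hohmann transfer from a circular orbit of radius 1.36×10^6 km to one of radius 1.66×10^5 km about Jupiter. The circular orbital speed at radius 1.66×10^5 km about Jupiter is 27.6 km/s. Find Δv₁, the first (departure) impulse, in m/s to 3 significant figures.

From the circular-orbit relation v² = μ/r at r = 1.66×10^5 km: μ = v²r = (27.6)² × 1.66×10^5 = 1.26452×10^8 km³/s².
Transfer-ellipse semi-major axis a_t = (r₁ + r₂)/2 = (1.360×10^6 + 1.660×10^5)/2 = 7.630×10^5 km.
On the circular orbit at r = 1.360×10^6 km, v_c = √(μ/r) = 9.643 km/s.
Transfer-orbit speed at the same r (vis-viva, a = a_t): v_t = √[μ(2/r − 1/a_t)] = 4.498 km/s.
Δv₁ = |v_t − v_c| = |4.498 − 9.643| = 5.145 km/s.

Δv₁ = 5140 m/s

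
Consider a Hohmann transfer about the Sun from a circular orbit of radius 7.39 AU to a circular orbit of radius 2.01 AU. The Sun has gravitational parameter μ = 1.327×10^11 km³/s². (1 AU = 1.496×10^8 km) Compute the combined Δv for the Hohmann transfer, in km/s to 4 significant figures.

In km: r₁ = 7.39 × 1.496×10^8 = 1.105544×10^9 km; r₂ = 2.01 × 1.496×10^8 = 3.00696×10^8 km.
Transfer-ellipse semi-major axis a_t = (r₁ + r₂)/2 = (1.105544×10^9 + 3.00696×10^8)/2 = 7.0312×10^8 km.
At r₁ the circular-orbit speed is v₁ = √(μ/r₁) = 10.9559 km/s.
On the transfer ellipse at r₁, vis-viva gives v_a = √[μ(2/r₁ − 1/a_t)] = 7.16468 km/s.
First burn Δv₁ = |v_a − v₁| = 3.7912 km/s.
At r₂, v₂ = √(μ/r₂) = 21.0074 km/s.
Transfer-orbit speed at r₂: v_p = √[μ(2/r₂ − 1/a_t)] = 26.3418 km/s.
Second burn Δv₂ = |v₂ − v_p| = 5.3344 km/s.
Δv = Δv₁ + Δv₂ = 3.7912 + 5.3344 = 9.126 km/s.

Δv = 9.126 km/s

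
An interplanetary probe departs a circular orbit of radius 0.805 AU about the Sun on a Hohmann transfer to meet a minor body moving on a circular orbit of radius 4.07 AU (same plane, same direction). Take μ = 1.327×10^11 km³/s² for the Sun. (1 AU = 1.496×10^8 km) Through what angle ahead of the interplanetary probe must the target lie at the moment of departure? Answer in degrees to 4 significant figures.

In km: r₁ = 0.805 × 1.496×10^8 = 1.20428×10^8 km; r₂ = 4.07 × 1.496×10^8 = 6.08872×10^8 km.
Semi-major axis of the transfer orbit: a_t = (1.20428×10^8 + 6.08872×10^8)/2 = 3.6465×10^8 km.
Transfer time t = π√(a_t³/μ) = 6.00522×10^7 s.
Target angular speed ω₂ = √(μ/r₂³) = 2.42464×10^-8 rad/s.
Angle swept by the target during transfer: ω₂·t = 1.45605 rad = 83.43°.
Arrival is 180° from departure on the ellipse, so φ = 180° − 83.43° = 96.57°.

φ = 96.57°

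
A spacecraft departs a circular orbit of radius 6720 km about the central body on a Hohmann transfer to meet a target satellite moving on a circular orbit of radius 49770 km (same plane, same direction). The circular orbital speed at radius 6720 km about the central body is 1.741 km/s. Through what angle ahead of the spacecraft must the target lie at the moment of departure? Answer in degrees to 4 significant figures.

From the circular-orbit relation v² = μ/r at r = 6720 km: μ = v²r = (1.741)² × 6720 = 20368.9 km³/s².
The Hohmann ellipse has a_t = (r₁ + r₂)/2 = 28245 km.
The half-period of the transfer ellipse is t = π√(a_t³/μ) = 1.0449×10^5 s.
The target's mean motion on its circular orbit is ω₂ = √(μ/r₂³) = 1.2854×10^-5 rad/s.
Angle swept by the target during transfer: ω₂·t = 1.3431 rad = 76.954°.
Arrival is 180° from departure on the ellipse, so φ = 180° − 76.954° = 103.0°.

φ = 103.0°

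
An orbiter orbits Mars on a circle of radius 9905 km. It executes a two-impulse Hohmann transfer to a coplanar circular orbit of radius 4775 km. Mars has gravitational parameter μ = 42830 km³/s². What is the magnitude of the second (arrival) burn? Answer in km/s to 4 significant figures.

The Hohmann ellipse has a_t = (r₁ + r₂)/2 = 7340 km.
Circular speed at r = 4775 km: v_c = √(μ/r) = 2.9949 km/s.
Vis-viva on the transfer ellipse at r = 4775 km gives v_t = √[μ(2/r − 1/a_t)] = 3.4791 km/s.
Δv₂ = |v_t − v_c| = |3.4791 − 2.9949| = 0.4842 km/s.

Δv₂ = 0.4842 km/s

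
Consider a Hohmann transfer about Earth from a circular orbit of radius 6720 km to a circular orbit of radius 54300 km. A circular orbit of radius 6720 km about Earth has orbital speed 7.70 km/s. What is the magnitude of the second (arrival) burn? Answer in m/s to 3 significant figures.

From the circular-orbit relation v² = μ/r at r = 6720 km: μ = v²r = (7.70)² × 6720 = 3.98429×10^5 km³/s².
The Hohmann ellipse has a_t = (r₁ + r₂)/2 = 30510 km.
On the circular orbit at r = 54300 km, v_c = √(μ/r) = 2.709 km/s.
Vis-viva on the transfer ellipse at r = 54300 km gives v_t = √[μ(2/r − 1/a_t)] = 1.271 km/s.
Δv₂ = |v_t − v_c| = |1.271 − 2.709| = 1.438 km/s.

Δv₂ = 1440 m/s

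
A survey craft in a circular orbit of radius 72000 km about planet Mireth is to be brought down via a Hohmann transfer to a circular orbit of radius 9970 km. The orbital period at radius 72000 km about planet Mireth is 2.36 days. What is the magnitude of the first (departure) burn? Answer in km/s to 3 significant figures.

From Kepler's third law T² = 4π²r³/μ at r = 72000 km, T = 2.36 days = 2.36 × 86400 s = 2.03904×10^5 s: μ = 4π²r³/T² = 3.54410×10^5 km³/s².
Semi-major axis of the transfer orbit: a_t = (72000 + 9970)/2 = 40985 km.
Circular speed at r = 72000 km: v_c = √(μ/r) = 2.2186 km/s.
Vis-viva on the transfer ellipse at r = 72000 km gives v_t = √[μ(2/r − 1/a_t)] = 1.0943 km/s.
Δv₁ = |v_t − v_c| = |1.0943 − 2.2186| = 1.124 km/s.

Δv₁ = 1.12 km/s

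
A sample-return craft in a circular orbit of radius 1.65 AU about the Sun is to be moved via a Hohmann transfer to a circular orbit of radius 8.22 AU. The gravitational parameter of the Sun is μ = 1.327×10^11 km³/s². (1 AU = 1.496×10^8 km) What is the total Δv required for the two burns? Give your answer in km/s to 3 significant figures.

In km: r₁ = 1.65 × 1.496×10^8 = 2.4684×10^8 km; r₂ = 8.22 × 1.496×10^8 = 1.229712×10^9 km.
The Hohmann ellipse has a_t = (r₁ + r₂)/2 = 7.38276×10^8 km.
At r₁ the circular-orbit speed is v₁ = √(μ/r₁) = 23.186 km/s.
Transfer-orbit speed at r₁ (vis-viva equation): v_p = √[μ(2/r₁ − 1/a_t)] = 29.924 km/s.
First burn Δv₁ = |v_p − v₁| = 6.738 km/s.
At r₂, v₂ = √(μ/r₂) = 10.388 km/s.
Transfer-orbit speed at r₂: v_a = √[μ(2/r₂ − 1/a_t)] = 6.0066 km/s.
Second burn Δv₂ = |v₂ − v_a| = 4.381 km/s.
Total Δv = Δv₁ + Δv₂ = 11.12 km/s.

Δv = 11.1 km/s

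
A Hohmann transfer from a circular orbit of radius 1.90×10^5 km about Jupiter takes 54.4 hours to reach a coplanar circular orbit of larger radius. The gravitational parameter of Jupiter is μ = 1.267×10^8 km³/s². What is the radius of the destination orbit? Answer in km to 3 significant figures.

Transfer time t = 54.4 hours = 1.9584×10^5 s, and t = π√(a_t³/μ).
So a_t = (μ t²/π²)^(1/3) = (1.267×10^8 × (1.9584×10^5)² / π²)^(1/3) = 7.8964×10^5 km.
Since a_t = (r₁ + r₂)/2, r₂ = 2a_t − r₁ = 2×7.8964×10^5 − 1.900×10^5 = 1.38928×10^6 km.

r₂ = 1.39×10^6 km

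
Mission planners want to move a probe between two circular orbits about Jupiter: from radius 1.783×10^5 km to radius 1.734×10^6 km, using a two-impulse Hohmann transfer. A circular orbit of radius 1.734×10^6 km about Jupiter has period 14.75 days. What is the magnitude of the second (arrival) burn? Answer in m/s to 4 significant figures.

Δv₂ = 4857 m/s

From Kepler's third law T² = 4π²r³/μ at r = 1.734×10^6 km, T = 14.75 days = 14.75 × 86400 s = 1.2744×10^6 s: μ = 4π²r³/T² = 1.26735×10^8 km³/s².
Semi-major axis of the transfer orbit: a_t = (1.783×10^5 + 1.734×10^6)/2 = 9.5615×10^5 km.
Circular speed at r = 1.734×10^6 km: v_c = √(μ/r) = 8.549 km/s.
Transfer-orbit speed at the same r (vis-viva, a = a_t): v_t = √[μ(2/r − 1/a_t)] = 3.692 km/s.
Δv₂ = |v_t − v_c| = |3.692 − 8.549| = 4.857 km/s.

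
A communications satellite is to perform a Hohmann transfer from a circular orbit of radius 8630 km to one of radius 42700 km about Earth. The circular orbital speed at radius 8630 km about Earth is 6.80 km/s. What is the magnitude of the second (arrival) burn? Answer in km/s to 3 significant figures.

Δv₂ = 1.28 km/s

From the circular-orbit relation v² = μ/r at r = 8630 km: μ = v²r = (6.80)² × 8630 = 3.99051×10^5 km³/s².
Semi-major axis of the transfer orbit: a_t = (8630 + 42700)/2 = 25665 km.
On the circular orbit at r = 42700 km, v_c = √(μ/r) = 3.057 km/s.
Vis-viva on the transfer ellipse at r = 42700 km gives v_t = √[μ(2/r − 1/a_t)] = 1.773 km/s.
Δv₂ = |v_t − v_c| = |1.773 − 3.057| = 1.284 km/s.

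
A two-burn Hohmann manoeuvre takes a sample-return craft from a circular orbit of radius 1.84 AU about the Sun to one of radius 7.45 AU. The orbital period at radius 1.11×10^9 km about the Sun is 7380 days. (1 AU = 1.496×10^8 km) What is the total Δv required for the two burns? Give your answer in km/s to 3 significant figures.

Δv = 9.90 km/s

From Kepler's third law T² = 4π²r³/μ at r = 1.11×10^9 km, T = 7380 days = 7380 × 86400 s = 6.37632×10^8 s: μ = 4π²r³/T² = 1.32797×10^11 km³/s².
In km: r₁ = 1.84 × 1.496×10^8 = 2.75264×10^8 km; r₂ = 7.45 × 1.496×10^8 = 1.11452×10^9 km.
Transfer-ellipse semi-major axis a_t = (r₁ + r₂)/2 = (2.75264×10^8 + 1.11452×10^9)/2 = 6.94892×10^8 km.
Circular speed at r₁: v₁ = √(μ/r₁) = √(1.32797×10^11/2.75264×10^8) = 21.9644 km/s.
On the transfer ellipse at r₁, v² = μ(2/r − 1/a) gives v_p = √[μ(2/r₁ − 1/a_t)] = 27.8166 km/s.
First burn Δv₁ = |v_p − v₁| = 5.852 km/s.
Circular speed at r₂: v₂ = √(μ/r₂) = 10.916 km/s.
Transfer-orbit speed at r₂: v_a = √[μ(2/r₂ − 1/a_t)] = 6.8702 km/s.
Second burn Δv₂ = |v₂ − v_a| = 4.046 km/s.
Total Δv = Δv₁ + Δv₂ = 9.898 km/s.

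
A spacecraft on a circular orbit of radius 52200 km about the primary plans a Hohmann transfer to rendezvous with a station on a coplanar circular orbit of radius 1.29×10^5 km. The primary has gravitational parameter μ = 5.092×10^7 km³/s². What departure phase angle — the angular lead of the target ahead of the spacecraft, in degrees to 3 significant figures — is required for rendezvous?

Semi-major axis of the transfer orbit: a_t = (52200 + 1.290×10^5)/2 = 90600 km.
The half-period of the transfer ellipse is t = π√(a_t³/μ) = 12006 s.
Target angular speed ω₂ = √(μ/r₂³) = 1.5401×10^-4 rad/s.
Angle swept by the target during transfer: ω₂·t = 1.849 rad = 105.9°.
Arrival is 180° from departure on the ellipse, so φ = 180° − 105.9° = 74.1°.

φ = 74.1°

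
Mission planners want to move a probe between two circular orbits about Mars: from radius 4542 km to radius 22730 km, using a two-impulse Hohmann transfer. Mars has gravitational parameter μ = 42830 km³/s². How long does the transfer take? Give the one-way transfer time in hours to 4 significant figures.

Transfer-ellipse semi-major axis a_t = (r₁ + r₂)/2 = (4542 + 22730)/2 = 13636 km.
By Kepler's third law the transfer-orbit period is T = 2π√(a_t³/μ), so t = T/2 = 24170 s.
Converting: 24170 s ÷ 3600 s/hour = 6.714 hours.

t = 6.714 hours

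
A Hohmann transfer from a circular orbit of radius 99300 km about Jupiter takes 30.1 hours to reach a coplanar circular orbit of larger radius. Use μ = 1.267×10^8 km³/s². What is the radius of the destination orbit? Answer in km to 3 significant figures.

Transfer time t = 30.1 hours = 1.0836×10^5 s, and t = π√(a_t³/μ).
So a_t = (μ t²/π²)^(1/3) = (1.267×10^8 × (1.0836×10^5)² / π²)^(1/3) = 5.3220×10^5 km.
Since a_t = (r₁ + r₂)/2, r₂ = 2a_t − r₁ = 2×5.3220×10^5 − 99300 = 9.651×10^5 km.

r₂ = 9.65×10^5 km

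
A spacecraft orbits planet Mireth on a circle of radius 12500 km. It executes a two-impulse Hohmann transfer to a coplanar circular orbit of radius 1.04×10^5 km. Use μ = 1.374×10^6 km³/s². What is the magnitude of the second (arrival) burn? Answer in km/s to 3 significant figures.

Δv₂ = 1.95 km/s

Semi-major axis of the transfer orbit: a_t = (12500 + 1.040×10^5)/2 = 58250 km.
On the circular orbit at r = 1.040×10^5 km, v_c = √(μ/r) = 3.635 km/s.
Vis-viva on the transfer ellipse at r = 1.040×10^5 km gives v_t = √[μ(2/r − 1/a_t)] = 1.684 km/s.
Δv₂ = |v_t − v_c| = |1.684 − 3.635| = 1.951 km/s.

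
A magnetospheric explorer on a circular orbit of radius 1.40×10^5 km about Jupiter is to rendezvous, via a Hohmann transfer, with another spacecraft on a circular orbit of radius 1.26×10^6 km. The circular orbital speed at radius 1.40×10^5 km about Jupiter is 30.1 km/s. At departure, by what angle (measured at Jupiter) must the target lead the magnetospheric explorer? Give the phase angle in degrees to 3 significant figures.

φ = 105°

From the circular-orbit relation v² = μ/r at r = 1.40×10^5 km: μ = v²r = (30.1)² × 1.40×10^5 = 1.26841×10^8 km³/s².
Transfer-ellipse semi-major axis a_t = (r₁ + r₂)/2 = (1.400×10^5 + 1.260×10^6)/2 = 7.000×10^5 km.
Transfer time t = π√(a_t³/μ) = 1.634×10^5 s.
The target's mean motion on its circular orbit is ω₂ = √(μ/r₂³) = 7.963×10^-6 rad/s.
Angle swept by the target during transfer: ω₂·t = 1.301 rad = 74.54°.
The magnetospheric explorer traverses 180° on the transfer ellipse, so the target must lead by 180° − 74.54° = 105°.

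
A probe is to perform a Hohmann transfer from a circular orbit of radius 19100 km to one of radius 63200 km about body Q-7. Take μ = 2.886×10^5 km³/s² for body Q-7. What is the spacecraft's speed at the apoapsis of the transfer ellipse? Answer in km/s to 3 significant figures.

v = 1.46 km/s

The Hohmann ellipse has a_t = (r₁ + r₂)/2 = 41150 km.
The apoapsis of the transfer ellipse is at r = 63200 km.
Applying v² = μ(2/r − 1/a_t): v = 1.456 km/s.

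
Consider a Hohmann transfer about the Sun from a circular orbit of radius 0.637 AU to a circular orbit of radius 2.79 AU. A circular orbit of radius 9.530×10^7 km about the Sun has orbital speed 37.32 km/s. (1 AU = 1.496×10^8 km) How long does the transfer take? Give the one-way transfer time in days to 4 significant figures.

From the circular-orbit relation v² = μ/r at r = 9.530×10^7 km: μ = v²r = (37.32)² × 9.530×10^7 = 1.32732×10^11 km³/s².
In km: r₁ = 0.637 × 1.496×10^8 = 9.52952×10^7 km; r₂ = 2.79 × 1.496×10^8 = 4.17384×10^8 km.
The Hohmann ellipse has a_t = (r₁ + r₂)/2 = 2.563396×10^8 km.
Transfer time t = π√(a_t³/μ) = π√((2.563396×10^8)³ / 1.32732×10^11) = 3.539×10^7 s.
Converting: 3.539×10^7 s ÷ 86400 s/day = 409.6 days.

t = 409.6 days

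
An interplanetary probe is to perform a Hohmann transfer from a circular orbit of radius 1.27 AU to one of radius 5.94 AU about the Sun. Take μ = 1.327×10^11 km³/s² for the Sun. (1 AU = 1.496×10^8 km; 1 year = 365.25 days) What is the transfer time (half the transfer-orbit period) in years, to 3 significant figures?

t = 3.42 years

In km: r₁ = 1.27 × 1.496×10^8 = 1.89992×10^8 km; r₂ = 5.94 × 1.496×10^8 = 8.88624×10^8 km.
Transfer-ellipse semi-major axis a_t = (r₁ + r₂)/2 = (1.89992×10^8 + 8.88624×10^8)/2 = 5.39308×10^8 km.
Transfer time t = π√(a_t³/μ) = π√((5.39308×10^8)³ / 1.327×10^11) = 1.080×10^8 s.
Converting: 1.080×10^8 s ÷ 3.15576×10^7 s/year (365.25 × 86400) = 3.42 years.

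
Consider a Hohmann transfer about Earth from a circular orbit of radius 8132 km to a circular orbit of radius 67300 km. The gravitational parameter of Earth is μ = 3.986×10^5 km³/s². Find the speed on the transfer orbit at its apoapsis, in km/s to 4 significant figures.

The Hohmann ellipse has a_t = (r₁ + r₂)/2 = 37716 km.
The apoapsis of the transfer ellipse is at r = 67300 km.
Applying v² = μ(2/r − 1/a_t): v = 1.130 km/s.

v = 1.130 km/s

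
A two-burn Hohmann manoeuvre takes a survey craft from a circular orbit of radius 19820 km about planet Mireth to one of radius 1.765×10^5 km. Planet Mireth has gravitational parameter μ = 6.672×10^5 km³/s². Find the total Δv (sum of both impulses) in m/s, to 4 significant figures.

Δv = 3049 m/s

Transfer-ellipse semi-major axis a_t = (r₁ + r₂)/2 = (19820 + 1.765×10^5)/2 = 98160 km.
At r₁ the circular-orbit speed is v₁ = √(μ/r₁) = 5.802 km/s.
Transfer-orbit speed at r₁ (vis-viva): v_p = √[μ(2/r₁ − 1/a_t)] = 7.780 km/s.
First burn Δv₁ = |v_p − v₁| = 1.978 km/s.
At r₂, v₂ = √(μ/r₂) = 1.9443 km/s.
Transfer-orbit speed at r₂: v_a = √[μ(2/r₂ − 1/a_t)] = 0.87366 km/s.
Second burn Δv₂ = |v₂ − v_a| = 1.071 km/s.
Total Δv = Δv₁ + Δv₂ = 3.049 km/s.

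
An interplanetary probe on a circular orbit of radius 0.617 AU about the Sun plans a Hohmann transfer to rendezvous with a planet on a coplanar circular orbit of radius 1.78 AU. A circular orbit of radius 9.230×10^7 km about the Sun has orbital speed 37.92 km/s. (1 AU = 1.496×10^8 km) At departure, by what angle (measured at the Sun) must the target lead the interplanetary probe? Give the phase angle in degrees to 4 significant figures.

φ = 80.55°

From the circular-orbit relation v² = μ/r at r = 9.230×10^7 km: μ = v²r = (37.92)² × 9.230×10^7 = 1.32721×10^11 km³/s².
In km: r₁ = 0.617 × 1.496×10^8 = 9.23032×10^7 km; r₂ = 1.78 × 1.496×10^8 = 2.66288×10^8 km.
Transfer-ellipse semi-major axis a_t = (r₁ + r₂)/2 = (9.23032×10^7 + 2.66288×10^8)/2 = 1.792956×10^8 km.
Transfer time t = π√(a_t³/μ) = 2.0703×10^7 s.
Target angular speed ω₂ = √(μ/r₂³) = 8.3838×10^-8 rad/s.
Angle swept by the target during transfer: ω₂·t = 1.7357 rad = 99.45°.
The interplanetary probe traverses 180° on the transfer ellipse, so the target must lead by 180° − 99.45° = 80.55°.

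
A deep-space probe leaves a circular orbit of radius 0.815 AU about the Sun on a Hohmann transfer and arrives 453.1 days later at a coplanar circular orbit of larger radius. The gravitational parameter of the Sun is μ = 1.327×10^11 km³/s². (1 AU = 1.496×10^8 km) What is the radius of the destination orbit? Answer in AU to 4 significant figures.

In km: r₁ = 0.815 × 1.496×10^8 = 1.21924×10^8 km.
Transfer time t = 453.1 days = 3.914784×10^7 s, and t = π√(a_t³/μ).
So a_t = (μ t²/π²)^(1/3) = (1.327×10^11 × (3.914784×10^7)² / π²)^(1/3) = 2.7415×10^8 km.
Since a_t = (r₁ + r₂)/2, r₂ = 2a_t − r₁ = 2×2.7415×10^8 − 1.21924×10^8 = 4.26376×10^8 km.
In AU: r₂ = 4.26376×10^8 / 1.496×10^8 = 2.850 AU.

r₂ = 2.850 AU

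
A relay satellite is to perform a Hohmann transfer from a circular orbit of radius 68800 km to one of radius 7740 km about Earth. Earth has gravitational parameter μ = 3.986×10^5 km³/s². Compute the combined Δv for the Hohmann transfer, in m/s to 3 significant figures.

Semi-major axis of the transfer orbit: a_t = (68800 + 7740)/2 = 38270 km.
At r₁ the circular-orbit speed is v₁ = √(μ/r₁) = 2.4070 km/s.
Transfer-orbit speed at r₁ (v² = μ(2/r − 1/a)): v_a = √[μ(2/r₁ − 1/a_t)] = 1.0825 km/s.
First burn Δv₁ = |v_a − v₁| = 1.3245 km/s.
Circular speed at r₂: v₂ = √(μ/r₂) = 7.1763 km/s.
Transfer-orbit speed at r₂: v_p = √[μ(2/r₂ − 1/a_t)] = 9.6220 km/s.
Second burn Δv₂ = |v₂ − v_p| = 2.4457 km/s.
Δv = Δv₁ + Δv₂ = 1.3245 + 2.4457 = 3.770 km/s.

Δv = 3770 m/s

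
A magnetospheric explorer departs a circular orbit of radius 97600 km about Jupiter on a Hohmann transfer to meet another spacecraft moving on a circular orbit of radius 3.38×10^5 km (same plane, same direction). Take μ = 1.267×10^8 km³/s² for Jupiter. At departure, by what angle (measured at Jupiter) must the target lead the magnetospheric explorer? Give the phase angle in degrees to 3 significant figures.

φ = 86.9°

The Hohmann ellipse has a_t = (r₁ + r₂)/2 = 2.178×10^5 km.
Transfer time t = π√(a_t³/μ) = 28370 s.
The target's mean motion on its circular orbit is ω₂ = √(μ/r₂³) = 5.728×10^-5 rad/s.
Angle swept by the target during transfer: ω₂·t = 1.625 rad = 93.11°.
Arrival is 180° from departure on the ellipse, so φ = 180° − 93.11° = 86.9°.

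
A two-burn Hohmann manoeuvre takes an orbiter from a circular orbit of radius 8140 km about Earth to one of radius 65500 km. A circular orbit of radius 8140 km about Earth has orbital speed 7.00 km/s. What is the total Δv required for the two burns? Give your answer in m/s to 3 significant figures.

Δv = 3640 m/s

From the circular-orbit relation v² = μ/r at r = 8140 km: μ = v²r = (7.00)² × 8140 = 3.98860×10^5 km³/s².
Semi-major axis of the transfer orbit: a_t = (8140 + 65500)/2 = 36820 km.
Circular speed at r₁: v₁ = √(μ/r₁) = √(3.98860×10^5/8140) = 7.0000 km/s.
On the transfer ellipse at r₁, vis-viva gives v_p = √[μ(2/r₁ − 1/a_t)] = 9.3363 km/s.
First burn Δv₁ = |v_p − v₁| = 2.3363 km/s.
Circular speed at r₂: v₂ = √(μ/r₂) = 2.4677 km/s.
Transfer-orbit speed at r₂: v_a = √[μ(2/r₂ − 1/a_t)] = 1.1603 km/s.
Second burn Δv₂ = |v₂ − v_a| = 1.3074 km/s.
Total Δv = Δv₁ + Δv₂ = 3.644 km/s.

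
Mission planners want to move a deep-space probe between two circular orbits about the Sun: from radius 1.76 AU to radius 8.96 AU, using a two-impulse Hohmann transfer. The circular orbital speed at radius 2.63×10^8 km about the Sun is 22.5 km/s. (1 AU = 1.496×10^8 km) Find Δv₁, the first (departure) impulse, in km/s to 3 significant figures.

From the circular-orbit relation v² = μ/r at r = 2.63×10^8 km: μ = v²r = (22.5)² × 2.63×10^8 = 1.33144×10^11 km³/s².
In km: r₁ = 1.76 × 1.496×10^8 = 2.63296×10^8 km; r₂ = 8.96 × 1.496×10^8 = 1.340416×10^9 km.
The Hohmann ellipse has a_t = (r₁ + r₂)/2 = 8.01856×10^8 km.
On the circular orbit at r = 2.63296×10^8 km, v_c = √(μ/r) = 22.487 km/s.
Vis-viva on the transfer ellipse at r = 2.63296×10^8 km gives v_t = √[μ(2/r − 1/a_t)] = 29.074 km/s.
Δv₁ = |v_t − v_c| = |29.074 − 22.487| = 6.587 km/s.

Δv₁ = 6.59 km/s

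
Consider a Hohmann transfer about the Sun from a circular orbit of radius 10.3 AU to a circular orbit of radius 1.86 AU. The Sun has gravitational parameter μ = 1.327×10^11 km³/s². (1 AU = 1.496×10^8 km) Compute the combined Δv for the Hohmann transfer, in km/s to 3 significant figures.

In km: r₁ = 10.3 × 1.496×10^8 = 1.54088×10^9 km; r₂ = 1.86 × 1.496×10^8 = 2.78256×10^8 km.
Semi-major axis of the transfer orbit: a_t = (1.54088×10^9 + 2.78256×10^8)/2 = 9.09568×10^8 km.
Circular speed at r₁: v₁ = √(μ/r₁) = √(1.327×10^11/1.54088×10^9) = 9.280 km/s.
On the transfer ellipse at r₁, vis-viva gives v_a = √[μ(2/r₁ − 1/a_t)] = 5.133 km/s.
First burn Δv₁ = |v_a − v₁| = 4.147 km/s.
Circular speed at r₂: v₂ = √(μ/r₂) = 21.838 km/s.
Transfer-orbit speed at r₂: v_p = √[μ(2/r₂ − 1/a_t)] = 28.424 km/s.
Second burn Δv₂ = |v₂ − v_p| = 6.586 km/s.
Δv = Δv₁ + Δv₂ = 4.147 + 6.586 = 10.73 km/s.

Δv = 10.7 km/s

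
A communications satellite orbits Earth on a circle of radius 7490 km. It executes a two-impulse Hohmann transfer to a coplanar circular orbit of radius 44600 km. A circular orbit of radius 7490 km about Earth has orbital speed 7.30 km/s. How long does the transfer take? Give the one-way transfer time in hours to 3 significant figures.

t = 5.81 hours

From the circular-orbit relation v² = μ/r at r = 7490 km: μ = v²r = (7.30)² × 7490 = 3.99142×10^5 km³/s².
Semi-major axis of the transfer orbit: a_t = (7490 + 44600)/2 = 26045 km.
Half the transfer-orbit period gives t = π√(a_t³/μ) = 20900 s.
Converting: 20900 s ÷ 3600 s/hour = 5.81 hours.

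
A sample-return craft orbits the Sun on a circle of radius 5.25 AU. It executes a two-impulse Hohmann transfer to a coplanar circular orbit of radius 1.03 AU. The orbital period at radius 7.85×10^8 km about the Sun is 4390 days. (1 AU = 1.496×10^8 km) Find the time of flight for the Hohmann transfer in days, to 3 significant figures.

From Kepler's third law T² = 4π²r³/μ at r = 7.85×10^8 km, T = 4390 days = 4390 × 86400 s = 3.79296×10^8 s: μ = 4π²r³/T² = 1.32743×10^11 km³/s².
In km: r₁ = 5.25 × 1.496×10^8 = 7.854×10^8 km; r₂ = 1.03 × 1.496×10^8 = 1.54088×10^8 km.
Semi-major axis of the transfer orbit: a_t = (7.854×10^8 + 1.54088×10^8)/2 = 4.69744×10^8 km.
Transfer time t = π√(a_t³/μ) = π√((4.69744×10^8)³ / 1.32743×10^11) = 8.779×10^7 s.
Converting: 8.779×10^7 s ÷ 86400 s/day = 1020 days.

t = 1020 days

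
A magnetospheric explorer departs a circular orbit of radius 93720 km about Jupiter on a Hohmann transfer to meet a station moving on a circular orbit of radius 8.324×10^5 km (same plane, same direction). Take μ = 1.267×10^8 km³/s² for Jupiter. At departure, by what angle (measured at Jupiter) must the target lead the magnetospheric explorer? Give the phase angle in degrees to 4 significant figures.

φ = 105.3°

Transfer-ellipse semi-major axis a_t = (r₁ + r₂)/2 = (93720 + 8.324×10^5)/2 = 4.6306×10^5 km.
The half-period of the transfer ellipse is t = π√(a_t³/μ) = 87946.3 s.
Target angular speed ω₂ = √(μ/r₂³) = 1.48214×10^-5 rad/s.
Angle swept by the target during transfer: ω₂·t = 1.30349 rad = 74.68°.
Arrival is 180° from departure on the ellipse, so φ = 180° − 74.68° = 105.3°.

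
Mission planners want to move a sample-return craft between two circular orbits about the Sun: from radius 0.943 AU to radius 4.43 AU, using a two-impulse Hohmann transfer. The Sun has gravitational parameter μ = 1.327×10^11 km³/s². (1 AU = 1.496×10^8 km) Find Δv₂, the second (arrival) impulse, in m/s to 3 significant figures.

Δv₂ = 5770 m/s

In km: r₁ = 0.943 × 1.496×10^8 = 1.410728×10^8 km; r₂ = 4.43 × 1.496×10^8 = 6.62728×10^8 km.
Transfer-ellipse semi-major axis a_t = (r₁ + r₂)/2 = (1.410728×10^8 + 6.62728×10^8)/2 = 4.019004×10^8 km.
Circular speed at r = 6.62728×10^8 km: v_c = √(μ/r) = 14.1504 km/s.
Vis-viva on the transfer ellipse at r = 6.62728×10^8 km gives v_t = √[μ(2/r − 1/a_t)] = 8.38359 km/s.
Δv₂ = |v_t − v_c| = |8.38359 − 14.1504| = 5.767 km/s.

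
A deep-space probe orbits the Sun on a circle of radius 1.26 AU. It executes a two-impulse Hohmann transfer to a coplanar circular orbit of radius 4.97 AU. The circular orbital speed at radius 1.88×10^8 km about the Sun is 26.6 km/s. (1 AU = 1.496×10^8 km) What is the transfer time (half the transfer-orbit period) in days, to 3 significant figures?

t = 1000 days

From the circular-orbit relation v² = μ/r at r = 1.88×10^8 km: μ = v²r = (26.6)² × 1.88×10^8 = 1.33021×10^11 km³/s².
In km: r₁ = 1.26 × 1.496×10^8 = 1.88496×10^8 km; r₂ = 4.97 × 1.496×10^8 = 7.43512×10^8 km.
Transfer-ellipse semi-major axis a_t = (r₁ + r₂)/2 = (1.88496×10^8 + 7.43512×10^8)/2 = 4.66004×10^8 km.
Half the transfer-orbit period gives t = π√(a_t³/μ) = 8.665×10^7 s.
Converting: 8.665×10^7 s ÷ 86400 s/day = 1000 days.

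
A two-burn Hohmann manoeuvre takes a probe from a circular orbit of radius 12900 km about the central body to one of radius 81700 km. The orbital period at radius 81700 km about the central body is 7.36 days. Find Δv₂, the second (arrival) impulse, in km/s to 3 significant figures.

Δv₂ = 0.386 km/s

From Kepler's third law T² = 4π²r³/μ at r = 81700 km, T = 7.36 days = 7.36 × 86400 s = 6.35904×10^5 s: μ = 4π²r³/T² = 53240.6 km³/s².
Semi-major axis of the transfer orbit: a_t = (12900 + 81700)/2 = 47300 km.
On the circular orbit at r = 81700 km, v_c = √(μ/r) = 0.8073 km/s.
Transfer-orbit speed at the same r (vis-viva, a = a_t): v_t = √[μ(2/r − 1/a_t)] = 0.4216 km/s.
Δv₂ = |v_t − v_c| = |0.4216 − 0.8073| = 0.3857 km/s.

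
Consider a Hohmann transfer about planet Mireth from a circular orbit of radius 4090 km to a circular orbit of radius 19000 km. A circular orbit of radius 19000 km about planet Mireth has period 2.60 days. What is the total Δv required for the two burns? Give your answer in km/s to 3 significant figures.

Δv = 0.539 km/s

From Kepler's third law T² = 4π²r³/μ at r = 19000 km, T = 2.60 days = 2.60 × 86400 s = 2.2464×10^5 s: μ = 4π²r³/T² = 5365.95 km³/s².
Semi-major axis of the transfer orbit: a_t = (4090 + 19000)/2 = 11545 km.
Circular speed at r₁: v₁ = √(μ/r₁) = √(5365.95/4090) = 1.145 km/s.
On the transfer ellipse at r₁, v² = μ(2/r − 1/a) gives v_p = √[μ(2/r₁ − 1/a_t)] = 1.469 km/s.
First burn Δv₁ = |v_p − v₁| = 0.3240 km/s.
Circular speed at r₂: v₂ = √(μ/r₂) = 0.5314 km/s.
Transfer-orbit speed at r₂: v_a = √[μ(2/r₂ − 1/a_t)] = 0.3163 km/s.
Second burn Δv₂ = |v₂ − v_a| = 0.2151 km/s.
Total Δv = Δv₁ + Δv₂ = 0.5391 km/s.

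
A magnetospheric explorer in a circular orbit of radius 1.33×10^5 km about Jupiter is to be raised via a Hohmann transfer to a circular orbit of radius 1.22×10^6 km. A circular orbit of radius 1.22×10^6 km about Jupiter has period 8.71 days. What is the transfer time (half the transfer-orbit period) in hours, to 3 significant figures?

From Kepler's third law T² = 4π²r³/μ at r = 1.22×10^6 km, T = 8.71 days = 8.71 × 86400 s = 7.52544×10^5 s: μ = 4π²r³/T² = 1.26583×10^8 km³/s².
Transfer-ellipse semi-major axis a_t = (r₁ + r₂)/2 = (1.330×10^5 + 1.220×10^6)/2 = 6.765×10^5 km.
By Kepler's third law the transfer-orbit period is T = 2π√(a_t³/μ), so t = T/2 = 1.554×10^5 s.
Converting: 1.554×10^5 s ÷ 3600 s/hour = 43.2 hours.

t = 43.2 hours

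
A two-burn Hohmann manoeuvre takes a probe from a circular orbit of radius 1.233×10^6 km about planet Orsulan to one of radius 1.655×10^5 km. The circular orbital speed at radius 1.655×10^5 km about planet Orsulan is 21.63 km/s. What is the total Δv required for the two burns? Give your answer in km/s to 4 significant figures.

Δv = 11.16 km/s

From the circular-orbit relation v² = μ/r at r = 1.655×10^5 km: μ = v²r = (21.63)² × 1.655×10^5 = 7.74303×10^7 km³/s².
Transfer-ellipse semi-major axis a_t = (r₁ + r₂)/2 = (1.233×10^6 + 1.655×10^5)/2 = 6.9925×10^5 km.
Circular speed at r₁: v₁ = √(μ/r₁) = √(7.74303×10^7/1.233×10^6) = 7.9245 km/s.
On the transfer ellipse at r₁, vis-viva equation gives v_a = √[μ(2/r₁ − 1/a_t)] = 3.8553 km/s.
First burn Δv₁ = |v_a − v₁| = 4.069 km/s.
At r₂, v₂ = √(μ/r₂) = 21.630 km/s.
Transfer-orbit speed at r₂: v_p = √[μ(2/r₂ − 1/a_t)] = 28.722 km/s.
Second burn Δv₂ = |v₂ − v_p| = 7.092 km/s.
Δv = Δv₁ + Δv₂ = 4.069 + 7.092 = 11.16 km/s.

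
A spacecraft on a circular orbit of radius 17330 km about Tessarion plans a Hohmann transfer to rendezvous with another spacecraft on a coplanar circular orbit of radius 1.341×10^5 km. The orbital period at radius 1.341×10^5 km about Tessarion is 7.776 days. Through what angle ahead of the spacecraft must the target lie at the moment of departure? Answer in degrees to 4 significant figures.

From Kepler's third law T² = 4π²r³/μ at r = 1.341×10^5 km, T = 7.776 days = 7.776 × 86400 s = 6.718464×10^5 s: μ = 4π²r³/T² = 2.10914×10^5 km³/s².
Semi-major axis of the transfer orbit: a_t = (17330 + 1.341×10^5)/2 = 75715 km.
Transfer time t = π√(a_t³/μ) = 1.425180×10^5 s.
Target angular speed ω₂ = √(μ/r₂³) = 9.352116×10^-6 rad/s.
Angle swept by the target during transfer: ω₂·t = 1.33284 rad = 76.37°.
The spacecraft traverses 180° on the transfer ellipse, so the target must lead by 180° − 76.37° = 103.6°.

φ = 103.6°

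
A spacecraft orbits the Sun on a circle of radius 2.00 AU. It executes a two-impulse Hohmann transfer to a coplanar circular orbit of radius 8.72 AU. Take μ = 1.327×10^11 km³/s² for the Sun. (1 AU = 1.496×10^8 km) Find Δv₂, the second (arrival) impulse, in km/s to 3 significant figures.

Δv₂ = 3.92 km/s

In km: r₁ = 2.00 × 1.496×10^8 = 2.992×10^8 km; r₂ = 8.72 × 1.496×10^8 = 1.304512×10^9 km.
Transfer-ellipse semi-major axis a_t = (r₁ + r₂)/2 = (2.992×10^8 + 1.304512×10^9)/2 = 8.01856×10^8 km.
On the circular orbit at r = 1.304512×10^9 km, v_c = √(μ/r) = 10.086 km/s.
Transfer-orbit speed at the same r (vis-viva, a = a_t): v_t = √[μ(2/r − 1/a_t)] = 6.1609 km/s.
Δv₂ = |v_t − v_c| = |6.1609 − 10.086| = 3.925 km/s.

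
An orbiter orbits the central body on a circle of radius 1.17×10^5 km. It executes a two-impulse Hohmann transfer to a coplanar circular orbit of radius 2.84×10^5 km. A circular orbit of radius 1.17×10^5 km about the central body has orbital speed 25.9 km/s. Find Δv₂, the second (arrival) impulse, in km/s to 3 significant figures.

From the circular-orbit relation v² = μ/r at r = 1.17×10^5 km: μ = v²r = (25.9)² × 1.17×10^5 = 7.84848×10^7 km³/s².
Semi-major axis of the transfer orbit: a_t = (1.170×10^5 + 2.840×10^5)/2 = 2.005×10^5 km.
On the circular orbit at r = 2.840×10^5 km, v_c = √(μ/r) = 16.624 km/s.
Transfer-orbit speed at the same r (vis-viva, a = a_t): v_t = √[μ(2/r − 1/a_t)] = 12.699 km/s.
Δv₂ = |v_t − v_c| = |12.699 − 16.624| = 3.925 km/s.

Δv₂ = 3.92 km/s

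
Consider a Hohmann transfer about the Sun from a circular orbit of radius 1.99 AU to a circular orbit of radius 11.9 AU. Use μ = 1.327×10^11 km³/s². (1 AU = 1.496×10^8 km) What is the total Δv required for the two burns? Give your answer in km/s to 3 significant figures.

Δv = 10.5 km/s

In km: r₁ = 1.99 × 1.496×10^8 = 2.97704×10^8 km; r₂ = 11.9 × 1.496×10^8 = 1.78024×10^9 km.
The Hohmann ellipse has a_t = (r₁ + r₂)/2 = 1.038972×10^9 km.
Circular speed at r₁: v₁ = √(μ/r₁) = √(1.327×10^11/2.97704×10^8) = 21.1127 km/s.
Transfer-orbit speed at r₁ (vis-viva): v_p = √[μ(2/r₁ − 1/a_t)] = 27.6363 km/s.
First burn Δv₁ = |v_p − v₁| = 6.524 km/s.
Circular speed at r₂: v₂ = √(μ/r₂) = 8.634 km/s.
Transfer-orbit speed at r₂: v_a = √[μ(2/r₂ − 1/a_t)] = 4.622 km/s.
Second burn Δv₂ = |v₂ − v_a| = 4.012 km/s.
Total Δv = Δv₁ + Δv₂ = 10.54 km/s.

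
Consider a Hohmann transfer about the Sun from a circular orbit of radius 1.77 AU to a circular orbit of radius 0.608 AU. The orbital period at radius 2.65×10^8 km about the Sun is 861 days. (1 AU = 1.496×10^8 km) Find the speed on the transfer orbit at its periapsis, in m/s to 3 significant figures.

From Kepler's third law T² = 4π²r³/μ at r = 2.65×10^8 km, T = 861 days = 861 × 86400 s = 7.43904×10^7 s: μ = 4π²r³/T² = 1.32759×10^11 km³/s².
In km: r₁ = 1.77 × 1.496×10^8 = 2.64792×10^8 km; r₂ = 0.608 × 1.496×10^8 = 9.09568×10^7 km.
Semi-major axis of the transfer orbit: a_t = (2.64792×10^8 + 9.09568×10^7)/2 = 1.778744×10^8 km.
At periapsis, r = 9.09568×10^7 km.
From the vis-viva equation, v = √[μ(2/r − 1/a_t)] = 46.61 km/s.

v = 46600 m/s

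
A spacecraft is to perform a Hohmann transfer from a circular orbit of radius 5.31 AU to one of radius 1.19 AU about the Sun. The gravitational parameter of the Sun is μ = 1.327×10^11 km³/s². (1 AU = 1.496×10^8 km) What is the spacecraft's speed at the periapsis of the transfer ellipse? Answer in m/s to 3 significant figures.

v = 34900 m/s

In km: r₁ = 5.31 × 1.496×10^8 = 7.94376×10^8 km; r₂ = 1.19 × 1.496×10^8 = 1.78024×10^8 km.
Transfer-ellipse semi-major axis a_t = (r₁ + r₂)/2 = (7.94376×10^8 + 1.78024×10^8)/2 = 4.862×10^8 km.
The periapsis of the transfer ellipse is at r = 1.78024×10^8 km.
Applying v² = μ(2/r − 1/a_t): v = 34.90 km/s.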